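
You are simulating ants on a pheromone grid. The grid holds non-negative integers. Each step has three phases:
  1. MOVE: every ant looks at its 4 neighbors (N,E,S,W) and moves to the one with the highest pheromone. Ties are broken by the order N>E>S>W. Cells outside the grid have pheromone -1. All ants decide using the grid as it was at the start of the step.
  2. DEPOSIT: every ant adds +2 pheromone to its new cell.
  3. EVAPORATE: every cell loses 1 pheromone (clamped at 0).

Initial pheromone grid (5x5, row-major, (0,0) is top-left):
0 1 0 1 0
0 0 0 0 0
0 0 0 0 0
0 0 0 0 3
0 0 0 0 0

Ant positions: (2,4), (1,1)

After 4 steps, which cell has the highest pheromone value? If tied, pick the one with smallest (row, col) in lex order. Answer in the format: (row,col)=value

Step 1: ant0:(2,4)->S->(3,4) | ant1:(1,1)->N->(0,1)
  grid max=4 at (3,4)
Step 2: ant0:(3,4)->N->(2,4) | ant1:(0,1)->E->(0,2)
  grid max=3 at (3,4)
Step 3: ant0:(2,4)->S->(3,4) | ant1:(0,2)->W->(0,1)
  grid max=4 at (3,4)
Step 4: ant0:(3,4)->N->(2,4) | ant1:(0,1)->E->(0,2)
  grid max=3 at (3,4)
Final grid:
  0 1 1 0 0
  0 0 0 0 0
  0 0 0 0 1
  0 0 0 0 3
  0 0 0 0 0
Max pheromone 3 at (3,4)

Answer: (3,4)=3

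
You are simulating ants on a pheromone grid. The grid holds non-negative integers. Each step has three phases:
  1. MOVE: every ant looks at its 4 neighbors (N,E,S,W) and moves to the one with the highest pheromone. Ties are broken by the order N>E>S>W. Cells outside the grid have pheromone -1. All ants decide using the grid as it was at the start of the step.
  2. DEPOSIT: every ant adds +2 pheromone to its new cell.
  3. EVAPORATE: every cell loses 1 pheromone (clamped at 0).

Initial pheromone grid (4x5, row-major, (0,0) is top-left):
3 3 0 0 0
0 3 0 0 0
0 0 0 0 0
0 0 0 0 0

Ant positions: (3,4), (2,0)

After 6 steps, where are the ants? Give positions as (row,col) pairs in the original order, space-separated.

Step 1: ant0:(3,4)->N->(2,4) | ant1:(2,0)->N->(1,0)
  grid max=2 at (0,0)
Step 2: ant0:(2,4)->N->(1,4) | ant1:(1,0)->N->(0,0)
  grid max=3 at (0,0)
Step 3: ant0:(1,4)->N->(0,4) | ant1:(0,0)->E->(0,1)
  grid max=2 at (0,0)
Step 4: ant0:(0,4)->S->(1,4) | ant1:(0,1)->W->(0,0)
  grid max=3 at (0,0)
Step 5: ant0:(1,4)->N->(0,4) | ant1:(0,0)->E->(0,1)
  grid max=2 at (0,0)
Step 6: ant0:(0,4)->S->(1,4) | ant1:(0,1)->W->(0,0)
  grid max=3 at (0,0)

(1,4) (0,0)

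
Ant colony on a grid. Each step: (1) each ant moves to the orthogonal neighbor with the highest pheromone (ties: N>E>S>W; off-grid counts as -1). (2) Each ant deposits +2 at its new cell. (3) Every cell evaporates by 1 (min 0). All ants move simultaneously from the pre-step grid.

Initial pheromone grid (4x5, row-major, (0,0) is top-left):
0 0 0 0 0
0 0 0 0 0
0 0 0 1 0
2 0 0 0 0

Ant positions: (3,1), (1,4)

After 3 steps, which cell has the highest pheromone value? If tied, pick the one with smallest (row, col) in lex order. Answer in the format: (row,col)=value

Step 1: ant0:(3,1)->W->(3,0) | ant1:(1,4)->N->(0,4)
  grid max=3 at (3,0)
Step 2: ant0:(3,0)->N->(2,0) | ant1:(0,4)->S->(1,4)
  grid max=2 at (3,0)
Step 3: ant0:(2,0)->S->(3,0) | ant1:(1,4)->N->(0,4)
  grid max=3 at (3,0)
Final grid:
  0 0 0 0 1
  0 0 0 0 0
  0 0 0 0 0
  3 0 0 0 0
Max pheromone 3 at (3,0)

Answer: (3,0)=3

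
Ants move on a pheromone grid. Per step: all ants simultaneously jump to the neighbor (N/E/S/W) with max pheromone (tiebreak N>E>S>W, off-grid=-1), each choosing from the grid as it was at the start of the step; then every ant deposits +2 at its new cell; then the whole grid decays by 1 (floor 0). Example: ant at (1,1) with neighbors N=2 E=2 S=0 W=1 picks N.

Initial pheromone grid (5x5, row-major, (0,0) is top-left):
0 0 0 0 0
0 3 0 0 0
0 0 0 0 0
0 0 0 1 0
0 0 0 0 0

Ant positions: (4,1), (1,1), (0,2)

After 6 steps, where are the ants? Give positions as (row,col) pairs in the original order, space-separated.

Step 1: ant0:(4,1)->N->(3,1) | ant1:(1,1)->N->(0,1) | ant2:(0,2)->E->(0,3)
  grid max=2 at (1,1)
Step 2: ant0:(3,1)->N->(2,1) | ant1:(0,1)->S->(1,1) | ant2:(0,3)->E->(0,4)
  grid max=3 at (1,1)
Step 3: ant0:(2,1)->N->(1,1) | ant1:(1,1)->S->(2,1) | ant2:(0,4)->S->(1,4)
  grid max=4 at (1,1)
Step 4: ant0:(1,1)->S->(2,1) | ant1:(2,1)->N->(1,1) | ant2:(1,4)->N->(0,4)
  grid max=5 at (1,1)
Step 5: ant0:(2,1)->N->(1,1) | ant1:(1,1)->S->(2,1) | ant2:(0,4)->S->(1,4)
  grid max=6 at (1,1)
Step 6: ant0:(1,1)->S->(2,1) | ant1:(2,1)->N->(1,1) | ant2:(1,4)->N->(0,4)
  grid max=7 at (1,1)

(2,1) (1,1) (0,4)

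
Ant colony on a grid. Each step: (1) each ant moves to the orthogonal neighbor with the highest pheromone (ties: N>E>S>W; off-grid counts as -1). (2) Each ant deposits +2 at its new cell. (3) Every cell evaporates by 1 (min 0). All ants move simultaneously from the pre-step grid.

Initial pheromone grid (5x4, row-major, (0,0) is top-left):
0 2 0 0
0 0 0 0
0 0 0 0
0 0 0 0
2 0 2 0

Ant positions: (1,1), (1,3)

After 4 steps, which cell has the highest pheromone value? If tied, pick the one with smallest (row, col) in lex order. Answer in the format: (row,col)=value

Answer: (0,1)=2

Derivation:
Step 1: ant0:(1,1)->N->(0,1) | ant1:(1,3)->N->(0,3)
  grid max=3 at (0,1)
Step 2: ant0:(0,1)->E->(0,2) | ant1:(0,3)->S->(1,3)
  grid max=2 at (0,1)
Step 3: ant0:(0,2)->W->(0,1) | ant1:(1,3)->N->(0,3)
  grid max=3 at (0,1)
Step 4: ant0:(0,1)->E->(0,2) | ant1:(0,3)->S->(1,3)
  grid max=2 at (0,1)
Final grid:
  0 2 1 0
  0 0 0 1
  0 0 0 0
  0 0 0 0
  0 0 0 0
Max pheromone 2 at (0,1)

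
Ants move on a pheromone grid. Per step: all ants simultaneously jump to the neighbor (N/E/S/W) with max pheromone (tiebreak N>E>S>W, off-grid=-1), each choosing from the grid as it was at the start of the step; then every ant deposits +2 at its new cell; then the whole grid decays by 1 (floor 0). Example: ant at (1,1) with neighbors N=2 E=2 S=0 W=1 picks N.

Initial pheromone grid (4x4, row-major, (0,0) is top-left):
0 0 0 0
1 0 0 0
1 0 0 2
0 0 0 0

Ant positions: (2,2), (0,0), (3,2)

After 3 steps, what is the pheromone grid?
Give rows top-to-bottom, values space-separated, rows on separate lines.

After step 1: ants at (2,3),(1,0),(2,2)
  0 0 0 0
  2 0 0 0
  0 0 1 3
  0 0 0 0
After step 2: ants at (2,2),(0,0),(2,3)
  1 0 0 0
  1 0 0 0
  0 0 2 4
  0 0 0 0
After step 3: ants at (2,3),(1,0),(2,2)
  0 0 0 0
  2 0 0 0
  0 0 3 5
  0 0 0 0

0 0 0 0
2 0 0 0
0 0 3 5
0 0 0 0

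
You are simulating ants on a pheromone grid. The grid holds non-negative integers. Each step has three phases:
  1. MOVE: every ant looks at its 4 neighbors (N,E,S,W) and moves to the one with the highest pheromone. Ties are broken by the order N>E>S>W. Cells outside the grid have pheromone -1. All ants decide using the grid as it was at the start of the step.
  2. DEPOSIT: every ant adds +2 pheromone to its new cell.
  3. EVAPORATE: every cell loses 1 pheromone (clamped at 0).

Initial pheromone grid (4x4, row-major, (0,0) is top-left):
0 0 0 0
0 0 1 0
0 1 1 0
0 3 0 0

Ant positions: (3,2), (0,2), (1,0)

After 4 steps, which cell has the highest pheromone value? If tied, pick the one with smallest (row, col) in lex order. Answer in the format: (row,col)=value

Step 1: ant0:(3,2)->W->(3,1) | ant1:(0,2)->S->(1,2) | ant2:(1,0)->N->(0,0)
  grid max=4 at (3,1)
Step 2: ant0:(3,1)->N->(2,1) | ant1:(1,2)->N->(0,2) | ant2:(0,0)->E->(0,1)
  grid max=3 at (3,1)
Step 3: ant0:(2,1)->S->(3,1) | ant1:(0,2)->S->(1,2) | ant2:(0,1)->E->(0,2)
  grid max=4 at (3,1)
Step 4: ant0:(3,1)->N->(2,1) | ant1:(1,2)->N->(0,2) | ant2:(0,2)->S->(1,2)
  grid max=3 at (0,2)
Final grid:
  0 0 3 0
  0 0 3 0
  0 1 0 0
  0 3 0 0
Max pheromone 3 at (0,2)

Answer: (0,2)=3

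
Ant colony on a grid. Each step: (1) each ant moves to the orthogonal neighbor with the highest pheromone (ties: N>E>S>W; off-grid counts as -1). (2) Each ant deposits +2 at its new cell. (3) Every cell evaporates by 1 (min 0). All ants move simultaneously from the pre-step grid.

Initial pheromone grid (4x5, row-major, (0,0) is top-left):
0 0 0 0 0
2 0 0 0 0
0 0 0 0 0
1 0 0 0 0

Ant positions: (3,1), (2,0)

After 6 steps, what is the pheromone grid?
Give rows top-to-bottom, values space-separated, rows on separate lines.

After step 1: ants at (3,0),(1,0)
  0 0 0 0 0
  3 0 0 0 0
  0 0 0 0 0
  2 0 0 0 0
After step 2: ants at (2,0),(0,0)
  1 0 0 0 0
  2 0 0 0 0
  1 0 0 0 0
  1 0 0 0 0
After step 3: ants at (1,0),(1,0)
  0 0 0 0 0
  5 0 0 0 0
  0 0 0 0 0
  0 0 0 0 0
After step 4: ants at (0,0),(0,0)
  3 0 0 0 0
  4 0 0 0 0
  0 0 0 0 0
  0 0 0 0 0
After step 5: ants at (1,0),(1,0)
  2 0 0 0 0
  7 0 0 0 0
  0 0 0 0 0
  0 0 0 0 0
After step 6: ants at (0,0),(0,0)
  5 0 0 0 0
  6 0 0 0 0
  0 0 0 0 0
  0 0 0 0 0

5 0 0 0 0
6 0 0 0 0
0 0 0 0 0
0 0 0 0 0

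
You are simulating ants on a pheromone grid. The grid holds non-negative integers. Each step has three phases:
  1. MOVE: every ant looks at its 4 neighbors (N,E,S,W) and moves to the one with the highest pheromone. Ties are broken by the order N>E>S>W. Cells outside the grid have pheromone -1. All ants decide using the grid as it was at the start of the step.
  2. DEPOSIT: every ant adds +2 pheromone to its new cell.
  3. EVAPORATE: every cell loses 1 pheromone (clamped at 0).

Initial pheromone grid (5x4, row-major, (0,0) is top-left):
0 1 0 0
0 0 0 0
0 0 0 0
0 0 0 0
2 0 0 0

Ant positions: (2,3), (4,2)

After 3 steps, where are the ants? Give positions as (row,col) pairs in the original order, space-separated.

Step 1: ant0:(2,3)->N->(1,3) | ant1:(4,2)->N->(3,2)
  grid max=1 at (1,3)
Step 2: ant0:(1,3)->N->(0,3) | ant1:(3,2)->N->(2,2)
  grid max=1 at (0,3)
Step 3: ant0:(0,3)->S->(1,3) | ant1:(2,2)->N->(1,2)
  grid max=1 at (1,2)

(1,3) (1,2)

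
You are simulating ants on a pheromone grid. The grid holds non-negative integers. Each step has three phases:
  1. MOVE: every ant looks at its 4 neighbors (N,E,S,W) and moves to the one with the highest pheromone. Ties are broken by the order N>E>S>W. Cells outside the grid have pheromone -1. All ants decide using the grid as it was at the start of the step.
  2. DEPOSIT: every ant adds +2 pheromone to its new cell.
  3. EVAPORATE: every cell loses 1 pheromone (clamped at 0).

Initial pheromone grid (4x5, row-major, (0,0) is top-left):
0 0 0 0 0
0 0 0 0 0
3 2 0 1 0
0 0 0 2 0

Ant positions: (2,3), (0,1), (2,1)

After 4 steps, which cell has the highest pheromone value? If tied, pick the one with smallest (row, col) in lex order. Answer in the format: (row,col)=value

Step 1: ant0:(2,3)->S->(3,3) | ant1:(0,1)->E->(0,2) | ant2:(2,1)->W->(2,0)
  grid max=4 at (2,0)
Step 2: ant0:(3,3)->N->(2,3) | ant1:(0,2)->E->(0,3) | ant2:(2,0)->E->(2,1)
  grid max=3 at (2,0)
Step 3: ant0:(2,3)->S->(3,3) | ant1:(0,3)->E->(0,4) | ant2:(2,1)->W->(2,0)
  grid max=4 at (2,0)
Step 4: ant0:(3,3)->N->(2,3) | ant1:(0,4)->S->(1,4) | ant2:(2,0)->E->(2,1)
  grid max=3 at (2,0)
Final grid:
  0 0 0 0 0
  0 0 0 0 1
  3 2 0 1 0
  0 0 0 2 0
Max pheromone 3 at (2,0)

Answer: (2,0)=3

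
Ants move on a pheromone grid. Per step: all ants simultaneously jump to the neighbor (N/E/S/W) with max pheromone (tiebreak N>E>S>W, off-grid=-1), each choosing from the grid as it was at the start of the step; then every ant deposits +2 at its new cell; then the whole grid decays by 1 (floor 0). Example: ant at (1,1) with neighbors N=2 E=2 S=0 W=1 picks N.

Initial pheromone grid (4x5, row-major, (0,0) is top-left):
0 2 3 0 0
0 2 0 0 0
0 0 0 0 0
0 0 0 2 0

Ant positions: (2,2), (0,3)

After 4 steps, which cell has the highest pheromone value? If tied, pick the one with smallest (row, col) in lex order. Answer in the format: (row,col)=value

Step 1: ant0:(2,2)->N->(1,2) | ant1:(0,3)->W->(0,2)
  grid max=4 at (0,2)
Step 2: ant0:(1,2)->N->(0,2) | ant1:(0,2)->S->(1,2)
  grid max=5 at (0,2)
Step 3: ant0:(0,2)->S->(1,2) | ant1:(1,2)->N->(0,2)
  grid max=6 at (0,2)
Step 4: ant0:(1,2)->N->(0,2) | ant1:(0,2)->S->(1,2)
  grid max=7 at (0,2)
Final grid:
  0 0 7 0 0
  0 0 4 0 0
  0 0 0 0 0
  0 0 0 0 0
Max pheromone 7 at (0,2)

Answer: (0,2)=7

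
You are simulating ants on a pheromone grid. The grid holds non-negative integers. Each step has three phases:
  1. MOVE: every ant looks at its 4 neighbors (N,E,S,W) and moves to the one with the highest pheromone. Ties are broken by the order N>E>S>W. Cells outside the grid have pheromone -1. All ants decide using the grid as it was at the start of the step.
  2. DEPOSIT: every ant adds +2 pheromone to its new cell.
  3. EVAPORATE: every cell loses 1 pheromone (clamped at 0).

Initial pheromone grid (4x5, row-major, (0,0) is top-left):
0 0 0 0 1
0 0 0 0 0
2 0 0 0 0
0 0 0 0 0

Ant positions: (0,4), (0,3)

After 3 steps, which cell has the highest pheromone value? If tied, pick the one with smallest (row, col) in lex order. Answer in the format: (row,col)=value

Answer: (0,4)=4

Derivation:
Step 1: ant0:(0,4)->S->(1,4) | ant1:(0,3)->E->(0,4)
  grid max=2 at (0,4)
Step 2: ant0:(1,4)->N->(0,4) | ant1:(0,4)->S->(1,4)
  grid max=3 at (0,4)
Step 3: ant0:(0,4)->S->(1,4) | ant1:(1,4)->N->(0,4)
  grid max=4 at (0,4)
Final grid:
  0 0 0 0 4
  0 0 0 0 3
  0 0 0 0 0
  0 0 0 0 0
Max pheromone 4 at (0,4)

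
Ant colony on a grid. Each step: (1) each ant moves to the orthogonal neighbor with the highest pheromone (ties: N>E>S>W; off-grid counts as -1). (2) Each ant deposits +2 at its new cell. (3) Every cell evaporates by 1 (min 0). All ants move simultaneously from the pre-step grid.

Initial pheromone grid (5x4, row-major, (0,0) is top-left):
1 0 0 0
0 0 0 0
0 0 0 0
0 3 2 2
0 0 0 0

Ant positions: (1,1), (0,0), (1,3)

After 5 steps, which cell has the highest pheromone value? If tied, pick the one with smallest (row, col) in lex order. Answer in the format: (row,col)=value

Answer: (0,1)=9

Derivation:
Step 1: ant0:(1,1)->N->(0,1) | ant1:(0,0)->E->(0,1) | ant2:(1,3)->N->(0,3)
  grid max=3 at (0,1)
Step 2: ant0:(0,1)->E->(0,2) | ant1:(0,1)->E->(0,2) | ant2:(0,3)->S->(1,3)
  grid max=3 at (0,2)
Step 3: ant0:(0,2)->W->(0,1) | ant1:(0,2)->W->(0,1) | ant2:(1,3)->N->(0,3)
  grid max=5 at (0,1)
Step 4: ant0:(0,1)->E->(0,2) | ant1:(0,1)->E->(0,2) | ant2:(0,3)->W->(0,2)
  grid max=7 at (0,2)
Step 5: ant0:(0,2)->W->(0,1) | ant1:(0,2)->W->(0,1) | ant2:(0,2)->W->(0,1)
  grid max=9 at (0,1)
Final grid:
  0 9 6 0
  0 0 0 0
  0 0 0 0
  0 0 0 0
  0 0 0 0
Max pheromone 9 at (0,1)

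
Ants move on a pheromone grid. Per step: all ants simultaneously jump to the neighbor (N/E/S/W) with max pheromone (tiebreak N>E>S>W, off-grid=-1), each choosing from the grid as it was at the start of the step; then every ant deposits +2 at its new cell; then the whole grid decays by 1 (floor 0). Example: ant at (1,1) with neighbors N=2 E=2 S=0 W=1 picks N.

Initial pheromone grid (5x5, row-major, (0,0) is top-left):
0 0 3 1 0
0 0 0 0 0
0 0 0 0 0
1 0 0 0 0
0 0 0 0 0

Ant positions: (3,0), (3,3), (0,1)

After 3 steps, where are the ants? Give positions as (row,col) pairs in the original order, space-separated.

Step 1: ant0:(3,0)->N->(2,0) | ant1:(3,3)->N->(2,3) | ant2:(0,1)->E->(0,2)
  grid max=4 at (0,2)
Step 2: ant0:(2,0)->N->(1,0) | ant1:(2,3)->N->(1,3) | ant2:(0,2)->E->(0,3)
  grid max=3 at (0,2)
Step 3: ant0:(1,0)->N->(0,0) | ant1:(1,3)->N->(0,3) | ant2:(0,3)->W->(0,2)
  grid max=4 at (0,2)

(0,0) (0,3) (0,2)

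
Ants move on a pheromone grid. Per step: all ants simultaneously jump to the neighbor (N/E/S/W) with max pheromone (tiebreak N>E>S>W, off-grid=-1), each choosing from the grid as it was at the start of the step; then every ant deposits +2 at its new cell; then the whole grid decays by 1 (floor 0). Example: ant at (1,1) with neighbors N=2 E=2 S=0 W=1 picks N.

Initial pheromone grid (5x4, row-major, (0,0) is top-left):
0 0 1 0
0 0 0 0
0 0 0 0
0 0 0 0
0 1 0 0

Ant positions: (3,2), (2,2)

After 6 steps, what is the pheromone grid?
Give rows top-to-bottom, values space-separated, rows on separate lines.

After step 1: ants at (2,2),(1,2)
  0 0 0 0
  0 0 1 0
  0 0 1 0
  0 0 0 0
  0 0 0 0
After step 2: ants at (1,2),(2,2)
  0 0 0 0
  0 0 2 0
  0 0 2 0
  0 0 0 0
  0 0 0 0
After step 3: ants at (2,2),(1,2)
  0 0 0 0
  0 0 3 0
  0 0 3 0
  0 0 0 0
  0 0 0 0
After step 4: ants at (1,2),(2,2)
  0 0 0 0
  0 0 4 0
  0 0 4 0
  0 0 0 0
  0 0 0 0
After step 5: ants at (2,2),(1,2)
  0 0 0 0
  0 0 5 0
  0 0 5 0
  0 0 0 0
  0 0 0 0
After step 6: ants at (1,2),(2,2)
  0 0 0 0
  0 0 6 0
  0 0 6 0
  0 0 0 0
  0 0 0 0

0 0 0 0
0 0 6 0
0 0 6 0
0 0 0 0
0 0 0 0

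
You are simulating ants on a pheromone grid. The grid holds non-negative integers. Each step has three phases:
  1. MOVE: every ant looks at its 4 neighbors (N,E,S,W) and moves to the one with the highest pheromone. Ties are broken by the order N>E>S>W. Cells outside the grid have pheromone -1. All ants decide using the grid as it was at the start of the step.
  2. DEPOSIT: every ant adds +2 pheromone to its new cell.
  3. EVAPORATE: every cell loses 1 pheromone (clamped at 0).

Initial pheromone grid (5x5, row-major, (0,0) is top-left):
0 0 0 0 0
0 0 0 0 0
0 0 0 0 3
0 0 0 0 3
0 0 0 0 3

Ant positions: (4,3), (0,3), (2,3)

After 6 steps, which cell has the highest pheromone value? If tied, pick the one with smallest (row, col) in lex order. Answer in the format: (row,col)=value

Answer: (3,4)=13

Derivation:
Step 1: ant0:(4,3)->E->(4,4) | ant1:(0,3)->E->(0,4) | ant2:(2,3)->E->(2,4)
  grid max=4 at (2,4)
Step 2: ant0:(4,4)->N->(3,4) | ant1:(0,4)->S->(1,4) | ant2:(2,4)->S->(3,4)
  grid max=5 at (3,4)
Step 3: ant0:(3,4)->N->(2,4) | ant1:(1,4)->S->(2,4) | ant2:(3,4)->N->(2,4)
  grid max=8 at (2,4)
Step 4: ant0:(2,4)->S->(3,4) | ant1:(2,4)->S->(3,4) | ant2:(2,4)->S->(3,4)
  grid max=9 at (3,4)
Step 5: ant0:(3,4)->N->(2,4) | ant1:(3,4)->N->(2,4) | ant2:(3,4)->N->(2,4)
  grid max=12 at (2,4)
Step 6: ant0:(2,4)->S->(3,4) | ant1:(2,4)->S->(3,4) | ant2:(2,4)->S->(3,4)
  grid max=13 at (3,4)
Final grid:
  0 0 0 0 0
  0 0 0 0 0
  0 0 0 0 11
  0 0 0 0 13
  0 0 0 0 0
Max pheromone 13 at (3,4)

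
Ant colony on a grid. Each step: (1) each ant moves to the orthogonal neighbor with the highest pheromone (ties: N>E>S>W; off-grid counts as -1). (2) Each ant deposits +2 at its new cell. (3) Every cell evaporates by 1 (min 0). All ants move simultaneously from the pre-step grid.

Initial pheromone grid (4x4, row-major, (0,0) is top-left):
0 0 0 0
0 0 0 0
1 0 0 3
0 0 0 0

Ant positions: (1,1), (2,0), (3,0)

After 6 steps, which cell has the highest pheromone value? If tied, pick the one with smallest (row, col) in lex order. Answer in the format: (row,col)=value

Step 1: ant0:(1,1)->N->(0,1) | ant1:(2,0)->N->(1,0) | ant2:(3,0)->N->(2,0)
  grid max=2 at (2,0)
Step 2: ant0:(0,1)->E->(0,2) | ant1:(1,0)->S->(2,0) | ant2:(2,0)->N->(1,0)
  grid max=3 at (2,0)
Step 3: ant0:(0,2)->E->(0,3) | ant1:(2,0)->N->(1,0) | ant2:(1,0)->S->(2,0)
  grid max=4 at (2,0)
Step 4: ant0:(0,3)->S->(1,3) | ant1:(1,0)->S->(2,0) | ant2:(2,0)->N->(1,0)
  grid max=5 at (2,0)
Step 5: ant0:(1,3)->N->(0,3) | ant1:(2,0)->N->(1,0) | ant2:(1,0)->S->(2,0)
  grid max=6 at (2,0)
Step 6: ant0:(0,3)->S->(1,3) | ant1:(1,0)->S->(2,0) | ant2:(2,0)->N->(1,0)
  grid max=7 at (2,0)
Final grid:
  0 0 0 0
  6 0 0 1
  7 0 0 0
  0 0 0 0
Max pheromone 7 at (2,0)

Answer: (2,0)=7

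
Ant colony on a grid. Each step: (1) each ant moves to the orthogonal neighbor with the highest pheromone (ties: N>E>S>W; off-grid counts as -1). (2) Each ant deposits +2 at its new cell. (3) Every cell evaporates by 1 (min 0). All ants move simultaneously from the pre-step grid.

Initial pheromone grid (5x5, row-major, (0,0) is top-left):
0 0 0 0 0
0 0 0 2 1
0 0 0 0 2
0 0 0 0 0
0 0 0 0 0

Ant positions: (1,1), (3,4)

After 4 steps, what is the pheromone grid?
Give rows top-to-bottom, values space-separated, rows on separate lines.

After step 1: ants at (0,1),(2,4)
  0 1 0 0 0
  0 0 0 1 0
  0 0 0 0 3
  0 0 0 0 0
  0 0 0 0 0
After step 2: ants at (0,2),(1,4)
  0 0 1 0 0
  0 0 0 0 1
  0 0 0 0 2
  0 0 0 0 0
  0 0 0 0 0
After step 3: ants at (0,3),(2,4)
  0 0 0 1 0
  0 0 0 0 0
  0 0 0 0 3
  0 0 0 0 0
  0 0 0 0 0
After step 4: ants at (0,4),(1,4)
  0 0 0 0 1
  0 0 0 0 1
  0 0 0 0 2
  0 0 0 0 0
  0 0 0 0 0

0 0 0 0 1
0 0 0 0 1
0 0 0 0 2
0 0 0 0 0
0 0 0 0 0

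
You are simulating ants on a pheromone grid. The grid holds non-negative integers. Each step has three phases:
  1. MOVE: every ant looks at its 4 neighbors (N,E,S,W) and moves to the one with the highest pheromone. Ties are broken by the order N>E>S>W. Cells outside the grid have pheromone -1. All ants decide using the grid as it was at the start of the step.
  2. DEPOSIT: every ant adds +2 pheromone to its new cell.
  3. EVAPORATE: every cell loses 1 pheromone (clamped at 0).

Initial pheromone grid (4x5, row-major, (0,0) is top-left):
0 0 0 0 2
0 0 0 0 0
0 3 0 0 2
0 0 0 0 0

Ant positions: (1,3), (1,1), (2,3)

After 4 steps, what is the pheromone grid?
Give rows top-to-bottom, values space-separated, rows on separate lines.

After step 1: ants at (0,3),(2,1),(2,4)
  0 0 0 1 1
  0 0 0 0 0
  0 4 0 0 3
  0 0 0 0 0
After step 2: ants at (0,4),(1,1),(1,4)
  0 0 0 0 2
  0 1 0 0 1
  0 3 0 0 2
  0 0 0 0 0
After step 3: ants at (1,4),(2,1),(0,4)
  0 0 0 0 3
  0 0 0 0 2
  0 4 0 0 1
  0 0 0 0 0
After step 4: ants at (0,4),(1,1),(1,4)
  0 0 0 0 4
  0 1 0 0 3
  0 3 0 0 0
  0 0 0 0 0

0 0 0 0 4
0 1 0 0 3
0 3 0 0 0
0 0 0 0 0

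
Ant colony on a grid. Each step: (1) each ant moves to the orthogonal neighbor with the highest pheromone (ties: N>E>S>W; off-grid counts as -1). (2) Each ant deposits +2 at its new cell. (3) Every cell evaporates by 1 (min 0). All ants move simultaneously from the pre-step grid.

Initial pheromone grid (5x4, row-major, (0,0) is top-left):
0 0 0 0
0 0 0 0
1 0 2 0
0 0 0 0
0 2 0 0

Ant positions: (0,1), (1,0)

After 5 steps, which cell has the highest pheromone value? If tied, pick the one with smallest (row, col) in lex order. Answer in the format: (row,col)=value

Step 1: ant0:(0,1)->E->(0,2) | ant1:(1,0)->S->(2,0)
  grid max=2 at (2,0)
Step 2: ant0:(0,2)->E->(0,3) | ant1:(2,0)->N->(1,0)
  grid max=1 at (0,3)
Step 3: ant0:(0,3)->S->(1,3) | ant1:(1,0)->S->(2,0)
  grid max=2 at (2,0)
Step 4: ant0:(1,3)->N->(0,3) | ant1:(2,0)->N->(1,0)
  grid max=1 at (0,3)
Step 5: ant0:(0,3)->S->(1,3) | ant1:(1,0)->S->(2,0)
  grid max=2 at (2,0)
Final grid:
  0 0 0 0
  0 0 0 1
  2 0 0 0
  0 0 0 0
  0 0 0 0
Max pheromone 2 at (2,0)

Answer: (2,0)=2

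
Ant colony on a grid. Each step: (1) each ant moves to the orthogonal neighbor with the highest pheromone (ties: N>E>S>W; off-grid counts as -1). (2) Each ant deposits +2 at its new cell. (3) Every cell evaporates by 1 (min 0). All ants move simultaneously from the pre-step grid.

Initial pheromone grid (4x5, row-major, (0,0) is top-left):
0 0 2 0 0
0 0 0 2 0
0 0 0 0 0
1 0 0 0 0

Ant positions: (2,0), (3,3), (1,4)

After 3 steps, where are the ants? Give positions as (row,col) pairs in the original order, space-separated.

Step 1: ant0:(2,0)->S->(3,0) | ant1:(3,3)->N->(2,3) | ant2:(1,4)->W->(1,3)
  grid max=3 at (1,3)
Step 2: ant0:(3,0)->N->(2,0) | ant1:(2,3)->N->(1,3) | ant2:(1,3)->S->(2,3)
  grid max=4 at (1,3)
Step 3: ant0:(2,0)->S->(3,0) | ant1:(1,3)->S->(2,3) | ant2:(2,3)->N->(1,3)
  grid max=5 at (1,3)

(3,0) (2,3) (1,3)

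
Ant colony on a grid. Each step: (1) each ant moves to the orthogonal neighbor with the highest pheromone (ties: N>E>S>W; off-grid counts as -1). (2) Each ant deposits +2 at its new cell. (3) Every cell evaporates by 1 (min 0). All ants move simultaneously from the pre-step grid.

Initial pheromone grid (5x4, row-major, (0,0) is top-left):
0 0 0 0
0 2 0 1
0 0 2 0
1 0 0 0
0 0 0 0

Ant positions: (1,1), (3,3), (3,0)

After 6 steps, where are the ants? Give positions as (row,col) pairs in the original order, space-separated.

Step 1: ant0:(1,1)->N->(0,1) | ant1:(3,3)->N->(2,3) | ant2:(3,0)->N->(2,0)
  grid max=1 at (0,1)
Step 2: ant0:(0,1)->S->(1,1) | ant1:(2,3)->W->(2,2) | ant2:(2,0)->N->(1,0)
  grid max=2 at (1,1)
Step 3: ant0:(1,1)->W->(1,0) | ant1:(2,2)->N->(1,2) | ant2:(1,0)->E->(1,1)
  grid max=3 at (1,1)
Step 4: ant0:(1,0)->E->(1,1) | ant1:(1,2)->W->(1,1) | ant2:(1,1)->W->(1,0)
  grid max=6 at (1,1)
Step 5: ant0:(1,1)->W->(1,0) | ant1:(1,1)->W->(1,0) | ant2:(1,0)->E->(1,1)
  grid max=7 at (1,1)
Step 6: ant0:(1,0)->E->(1,1) | ant1:(1,0)->E->(1,1) | ant2:(1,1)->W->(1,0)
  grid max=10 at (1,1)

(1,1) (1,1) (1,0)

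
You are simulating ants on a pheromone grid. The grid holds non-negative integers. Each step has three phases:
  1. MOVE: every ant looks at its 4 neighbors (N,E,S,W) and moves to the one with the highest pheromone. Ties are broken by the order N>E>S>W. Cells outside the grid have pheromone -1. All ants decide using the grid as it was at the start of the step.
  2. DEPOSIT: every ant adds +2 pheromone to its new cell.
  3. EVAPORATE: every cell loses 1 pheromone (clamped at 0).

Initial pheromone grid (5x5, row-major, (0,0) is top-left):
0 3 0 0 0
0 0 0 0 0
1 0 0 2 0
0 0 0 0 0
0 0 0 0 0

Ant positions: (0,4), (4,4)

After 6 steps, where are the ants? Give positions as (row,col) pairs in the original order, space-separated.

Step 1: ant0:(0,4)->S->(1,4) | ant1:(4,4)->N->(3,4)
  grid max=2 at (0,1)
Step 2: ant0:(1,4)->N->(0,4) | ant1:(3,4)->N->(2,4)
  grid max=1 at (0,1)
Step 3: ant0:(0,4)->S->(1,4) | ant1:(2,4)->N->(1,4)
  grid max=3 at (1,4)
Step 4: ant0:(1,4)->N->(0,4) | ant1:(1,4)->N->(0,4)
  grid max=3 at (0,4)
Step 5: ant0:(0,4)->S->(1,4) | ant1:(0,4)->S->(1,4)
  grid max=5 at (1,4)
Step 6: ant0:(1,4)->N->(0,4) | ant1:(1,4)->N->(0,4)
  grid max=5 at (0,4)

(0,4) (0,4)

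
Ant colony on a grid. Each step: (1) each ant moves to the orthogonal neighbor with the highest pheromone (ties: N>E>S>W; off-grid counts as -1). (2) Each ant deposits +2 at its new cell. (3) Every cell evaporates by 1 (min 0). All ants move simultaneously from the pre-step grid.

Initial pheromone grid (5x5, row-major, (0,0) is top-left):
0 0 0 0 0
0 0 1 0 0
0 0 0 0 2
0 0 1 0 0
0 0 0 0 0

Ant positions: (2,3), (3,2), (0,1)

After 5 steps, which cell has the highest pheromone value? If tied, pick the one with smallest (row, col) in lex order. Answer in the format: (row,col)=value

Step 1: ant0:(2,3)->E->(2,4) | ant1:(3,2)->N->(2,2) | ant2:(0,1)->E->(0,2)
  grid max=3 at (2,4)
Step 2: ant0:(2,4)->N->(1,4) | ant1:(2,2)->N->(1,2) | ant2:(0,2)->E->(0,3)
  grid max=2 at (2,4)
Step 3: ant0:(1,4)->S->(2,4) | ant1:(1,2)->N->(0,2) | ant2:(0,3)->E->(0,4)
  grid max=3 at (2,4)
Step 4: ant0:(2,4)->N->(1,4) | ant1:(0,2)->E->(0,3) | ant2:(0,4)->S->(1,4)
  grid max=3 at (1,4)
Step 5: ant0:(1,4)->S->(2,4) | ant1:(0,3)->E->(0,4) | ant2:(1,4)->S->(2,4)
  grid max=5 at (2,4)
Final grid:
  0 0 0 0 1
  0 0 0 0 2
  0 0 0 0 5
  0 0 0 0 0
  0 0 0 0 0
Max pheromone 5 at (2,4)

Answer: (2,4)=5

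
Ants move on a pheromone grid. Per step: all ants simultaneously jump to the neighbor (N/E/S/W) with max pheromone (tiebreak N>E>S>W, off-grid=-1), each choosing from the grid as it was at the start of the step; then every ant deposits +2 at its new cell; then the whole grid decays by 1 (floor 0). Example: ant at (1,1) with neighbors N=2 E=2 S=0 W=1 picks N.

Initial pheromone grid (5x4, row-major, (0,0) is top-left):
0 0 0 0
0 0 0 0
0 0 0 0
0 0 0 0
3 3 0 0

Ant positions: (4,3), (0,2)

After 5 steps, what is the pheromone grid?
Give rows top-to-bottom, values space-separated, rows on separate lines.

After step 1: ants at (3,3),(0,3)
  0 0 0 1
  0 0 0 0
  0 0 0 0
  0 0 0 1
  2 2 0 0
After step 2: ants at (2,3),(1,3)
  0 0 0 0
  0 0 0 1
  0 0 0 1
  0 0 0 0
  1 1 0 0
After step 3: ants at (1,3),(2,3)
  0 0 0 0
  0 0 0 2
  0 0 0 2
  0 0 0 0
  0 0 0 0
After step 4: ants at (2,3),(1,3)
  0 0 0 0
  0 0 0 3
  0 0 0 3
  0 0 0 0
  0 0 0 0
After step 5: ants at (1,3),(2,3)
  0 0 0 0
  0 0 0 4
  0 0 0 4
  0 0 0 0
  0 0 0 0

0 0 0 0
0 0 0 4
0 0 0 4
0 0 0 0
0 0 0 0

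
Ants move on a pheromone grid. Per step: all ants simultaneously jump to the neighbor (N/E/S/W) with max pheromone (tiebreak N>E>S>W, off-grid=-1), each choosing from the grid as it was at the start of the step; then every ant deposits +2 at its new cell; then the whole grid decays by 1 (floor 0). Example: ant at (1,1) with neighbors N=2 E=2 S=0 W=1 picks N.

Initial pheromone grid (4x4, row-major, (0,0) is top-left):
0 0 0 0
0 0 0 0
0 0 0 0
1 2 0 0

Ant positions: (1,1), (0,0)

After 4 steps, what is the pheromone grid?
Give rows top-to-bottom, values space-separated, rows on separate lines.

After step 1: ants at (0,1),(0,1)
  0 3 0 0
  0 0 0 0
  0 0 0 0
  0 1 0 0
After step 2: ants at (0,2),(0,2)
  0 2 3 0
  0 0 0 0
  0 0 0 0
  0 0 0 0
After step 3: ants at (0,1),(0,1)
  0 5 2 0
  0 0 0 0
  0 0 0 0
  0 0 0 0
After step 4: ants at (0,2),(0,2)
  0 4 5 0
  0 0 0 0
  0 0 0 0
  0 0 0 0

0 4 5 0
0 0 0 0
0 0 0 0
0 0 0 0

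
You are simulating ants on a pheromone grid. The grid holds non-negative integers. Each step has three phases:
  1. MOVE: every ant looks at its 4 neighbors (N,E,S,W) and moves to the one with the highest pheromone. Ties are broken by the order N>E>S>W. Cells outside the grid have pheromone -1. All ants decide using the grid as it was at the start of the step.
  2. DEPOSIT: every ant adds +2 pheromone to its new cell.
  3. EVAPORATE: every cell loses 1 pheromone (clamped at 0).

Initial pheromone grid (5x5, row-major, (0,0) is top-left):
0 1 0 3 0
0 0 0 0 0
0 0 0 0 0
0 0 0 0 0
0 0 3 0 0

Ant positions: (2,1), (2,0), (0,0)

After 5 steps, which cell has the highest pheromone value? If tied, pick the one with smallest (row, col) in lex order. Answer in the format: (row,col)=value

Step 1: ant0:(2,1)->N->(1,1) | ant1:(2,0)->N->(1,0) | ant2:(0,0)->E->(0,1)
  grid max=2 at (0,1)
Step 2: ant0:(1,1)->N->(0,1) | ant1:(1,0)->E->(1,1) | ant2:(0,1)->S->(1,1)
  grid max=4 at (1,1)
Step 3: ant0:(0,1)->S->(1,1) | ant1:(1,1)->N->(0,1) | ant2:(1,1)->N->(0,1)
  grid max=6 at (0,1)
Step 4: ant0:(1,1)->N->(0,1) | ant1:(0,1)->S->(1,1) | ant2:(0,1)->S->(1,1)
  grid max=8 at (1,1)
Step 5: ant0:(0,1)->S->(1,1) | ant1:(1,1)->N->(0,1) | ant2:(1,1)->N->(0,1)
  grid max=10 at (0,1)
Final grid:
  0 10 0 0 0
  0 9 0 0 0
  0 0 0 0 0
  0 0 0 0 0
  0 0 0 0 0
Max pheromone 10 at (0,1)

Answer: (0,1)=10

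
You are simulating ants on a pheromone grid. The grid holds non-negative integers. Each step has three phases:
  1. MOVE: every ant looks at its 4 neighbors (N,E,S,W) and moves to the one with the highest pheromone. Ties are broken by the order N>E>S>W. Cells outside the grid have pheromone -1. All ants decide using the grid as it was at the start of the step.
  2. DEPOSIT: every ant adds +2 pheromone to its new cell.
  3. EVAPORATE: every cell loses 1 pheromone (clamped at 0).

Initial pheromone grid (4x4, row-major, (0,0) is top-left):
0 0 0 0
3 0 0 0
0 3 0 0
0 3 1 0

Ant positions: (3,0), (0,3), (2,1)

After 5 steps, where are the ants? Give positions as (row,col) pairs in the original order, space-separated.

Step 1: ant0:(3,0)->E->(3,1) | ant1:(0,3)->S->(1,3) | ant2:(2,1)->S->(3,1)
  grid max=6 at (3,1)
Step 2: ant0:(3,1)->N->(2,1) | ant1:(1,3)->N->(0,3) | ant2:(3,1)->N->(2,1)
  grid max=5 at (2,1)
Step 3: ant0:(2,1)->S->(3,1) | ant1:(0,3)->S->(1,3) | ant2:(2,1)->S->(3,1)
  grid max=8 at (3,1)
Step 4: ant0:(3,1)->N->(2,1) | ant1:(1,3)->N->(0,3) | ant2:(3,1)->N->(2,1)
  grid max=7 at (2,1)
Step 5: ant0:(2,1)->S->(3,1) | ant1:(0,3)->S->(1,3) | ant2:(2,1)->S->(3,1)
  grid max=10 at (3,1)

(3,1) (1,3) (3,1)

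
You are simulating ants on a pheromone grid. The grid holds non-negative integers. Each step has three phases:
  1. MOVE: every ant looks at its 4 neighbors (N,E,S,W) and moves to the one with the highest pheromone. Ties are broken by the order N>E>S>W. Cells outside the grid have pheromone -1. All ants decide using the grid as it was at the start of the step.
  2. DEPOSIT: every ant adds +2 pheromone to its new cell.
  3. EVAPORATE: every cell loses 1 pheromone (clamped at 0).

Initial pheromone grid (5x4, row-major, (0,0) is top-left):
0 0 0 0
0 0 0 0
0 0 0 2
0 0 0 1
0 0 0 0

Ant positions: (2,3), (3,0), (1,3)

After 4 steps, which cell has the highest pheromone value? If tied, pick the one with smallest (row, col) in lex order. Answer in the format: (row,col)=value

Step 1: ant0:(2,3)->S->(3,3) | ant1:(3,0)->N->(2,0) | ant2:(1,3)->S->(2,3)
  grid max=3 at (2,3)
Step 2: ant0:(3,3)->N->(2,3) | ant1:(2,0)->N->(1,0) | ant2:(2,3)->S->(3,3)
  grid max=4 at (2,3)
Step 3: ant0:(2,3)->S->(3,3) | ant1:(1,0)->N->(0,0) | ant2:(3,3)->N->(2,3)
  grid max=5 at (2,3)
Step 4: ant0:(3,3)->N->(2,3) | ant1:(0,0)->E->(0,1) | ant2:(2,3)->S->(3,3)
  grid max=6 at (2,3)
Final grid:
  0 1 0 0
  0 0 0 0
  0 0 0 6
  0 0 0 5
  0 0 0 0
Max pheromone 6 at (2,3)

Answer: (2,3)=6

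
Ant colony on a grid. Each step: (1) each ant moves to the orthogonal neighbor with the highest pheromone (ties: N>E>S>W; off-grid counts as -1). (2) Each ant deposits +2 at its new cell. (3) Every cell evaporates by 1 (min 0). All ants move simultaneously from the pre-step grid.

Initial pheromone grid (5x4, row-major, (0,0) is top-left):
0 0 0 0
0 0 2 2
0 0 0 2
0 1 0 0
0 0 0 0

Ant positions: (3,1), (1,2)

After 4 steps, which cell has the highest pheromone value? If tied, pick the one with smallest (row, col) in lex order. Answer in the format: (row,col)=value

Step 1: ant0:(3,1)->N->(2,1) | ant1:(1,2)->E->(1,3)
  grid max=3 at (1,3)
Step 2: ant0:(2,1)->N->(1,1) | ant1:(1,3)->S->(2,3)
  grid max=2 at (1,3)
Step 3: ant0:(1,1)->N->(0,1) | ant1:(2,3)->N->(1,3)
  grid max=3 at (1,3)
Step 4: ant0:(0,1)->E->(0,2) | ant1:(1,3)->S->(2,3)
  grid max=2 at (1,3)
Final grid:
  0 0 1 0
  0 0 0 2
  0 0 0 2
  0 0 0 0
  0 0 0 0
Max pheromone 2 at (1,3)

Answer: (1,3)=2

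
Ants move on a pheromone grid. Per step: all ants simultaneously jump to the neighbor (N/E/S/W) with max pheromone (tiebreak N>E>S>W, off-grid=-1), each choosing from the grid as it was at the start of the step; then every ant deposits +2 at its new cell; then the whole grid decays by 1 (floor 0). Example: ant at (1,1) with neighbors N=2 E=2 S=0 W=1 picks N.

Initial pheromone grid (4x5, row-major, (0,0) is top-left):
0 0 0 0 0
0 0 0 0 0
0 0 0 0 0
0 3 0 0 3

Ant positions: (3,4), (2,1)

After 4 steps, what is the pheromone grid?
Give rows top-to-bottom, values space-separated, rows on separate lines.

After step 1: ants at (2,4),(3,1)
  0 0 0 0 0
  0 0 0 0 0
  0 0 0 0 1
  0 4 0 0 2
After step 2: ants at (3,4),(2,1)
  0 0 0 0 0
  0 0 0 0 0
  0 1 0 0 0
  0 3 0 0 3
After step 3: ants at (2,4),(3,1)
  0 0 0 0 0
  0 0 0 0 0
  0 0 0 0 1
  0 4 0 0 2
After step 4: ants at (3,4),(2,1)
  0 0 0 0 0
  0 0 0 0 0
  0 1 0 0 0
  0 3 0 0 3

0 0 0 0 0
0 0 0 0 0
0 1 0 0 0
0 3 0 0 3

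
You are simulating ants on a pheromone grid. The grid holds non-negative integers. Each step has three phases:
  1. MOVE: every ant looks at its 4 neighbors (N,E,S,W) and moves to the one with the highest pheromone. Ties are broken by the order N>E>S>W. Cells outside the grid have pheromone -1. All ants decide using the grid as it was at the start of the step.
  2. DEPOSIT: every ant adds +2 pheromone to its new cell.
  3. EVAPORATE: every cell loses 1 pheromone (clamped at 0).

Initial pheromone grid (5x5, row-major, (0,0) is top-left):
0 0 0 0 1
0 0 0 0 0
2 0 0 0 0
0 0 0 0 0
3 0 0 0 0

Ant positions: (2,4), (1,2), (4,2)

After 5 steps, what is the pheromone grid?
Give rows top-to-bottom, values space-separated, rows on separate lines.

After step 1: ants at (1,4),(0,2),(3,2)
  0 0 1 0 0
  0 0 0 0 1
  1 0 0 0 0
  0 0 1 0 0
  2 0 0 0 0
After step 2: ants at (0,4),(0,3),(2,2)
  0 0 0 1 1
  0 0 0 0 0
  0 0 1 0 0
  0 0 0 0 0
  1 0 0 0 0
After step 3: ants at (0,3),(0,4),(1,2)
  0 0 0 2 2
  0 0 1 0 0
  0 0 0 0 0
  0 0 0 0 0
  0 0 0 0 0
After step 4: ants at (0,4),(0,3),(0,2)
  0 0 1 3 3
  0 0 0 0 0
  0 0 0 0 0
  0 0 0 0 0
  0 0 0 0 0
After step 5: ants at (0,3),(0,4),(0,3)
  0 0 0 6 4
  0 0 0 0 0
  0 0 0 0 0
  0 0 0 0 0
  0 0 0 0 0

0 0 0 6 4
0 0 0 0 0
0 0 0 0 0
0 0 0 0 0
0 0 0 0 0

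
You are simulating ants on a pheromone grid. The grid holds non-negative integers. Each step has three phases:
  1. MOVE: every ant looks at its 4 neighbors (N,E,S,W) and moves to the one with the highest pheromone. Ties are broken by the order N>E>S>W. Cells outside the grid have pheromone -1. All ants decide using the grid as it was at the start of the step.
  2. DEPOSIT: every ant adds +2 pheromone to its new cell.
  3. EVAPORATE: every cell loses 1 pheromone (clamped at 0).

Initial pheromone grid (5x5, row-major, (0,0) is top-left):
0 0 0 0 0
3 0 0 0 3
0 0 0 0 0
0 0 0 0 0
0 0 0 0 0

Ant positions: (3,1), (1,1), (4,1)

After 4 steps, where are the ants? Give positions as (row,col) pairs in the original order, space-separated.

Step 1: ant0:(3,1)->N->(2,1) | ant1:(1,1)->W->(1,0) | ant2:(4,1)->N->(3,1)
  grid max=4 at (1,0)
Step 2: ant0:(2,1)->S->(3,1) | ant1:(1,0)->N->(0,0) | ant2:(3,1)->N->(2,1)
  grid max=3 at (1,0)
Step 3: ant0:(3,1)->N->(2,1) | ant1:(0,0)->S->(1,0) | ant2:(2,1)->S->(3,1)
  grid max=4 at (1,0)
Step 4: ant0:(2,1)->S->(3,1) | ant1:(1,0)->N->(0,0) | ant2:(3,1)->N->(2,1)
  grid max=4 at (2,1)

(3,1) (0,0) (2,1)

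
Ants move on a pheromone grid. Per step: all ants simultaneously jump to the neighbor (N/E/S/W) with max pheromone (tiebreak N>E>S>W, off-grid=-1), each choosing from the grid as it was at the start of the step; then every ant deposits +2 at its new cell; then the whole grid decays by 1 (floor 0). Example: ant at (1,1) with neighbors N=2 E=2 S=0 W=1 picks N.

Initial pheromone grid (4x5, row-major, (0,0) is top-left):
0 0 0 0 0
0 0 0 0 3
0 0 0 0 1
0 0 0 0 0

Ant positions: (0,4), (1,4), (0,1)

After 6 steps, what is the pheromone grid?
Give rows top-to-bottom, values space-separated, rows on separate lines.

After step 1: ants at (1,4),(2,4),(0,2)
  0 0 1 0 0
  0 0 0 0 4
  0 0 0 0 2
  0 0 0 0 0
After step 2: ants at (2,4),(1,4),(0,3)
  0 0 0 1 0
  0 0 0 0 5
  0 0 0 0 3
  0 0 0 0 0
After step 3: ants at (1,4),(2,4),(0,4)
  0 0 0 0 1
  0 0 0 0 6
  0 0 0 0 4
  0 0 0 0 0
After step 4: ants at (2,4),(1,4),(1,4)
  0 0 0 0 0
  0 0 0 0 9
  0 0 0 0 5
  0 0 0 0 0
After step 5: ants at (1,4),(2,4),(2,4)
  0 0 0 0 0
  0 0 0 0 10
  0 0 0 0 8
  0 0 0 0 0
After step 6: ants at (2,4),(1,4),(1,4)
  0 0 0 0 0
  0 0 0 0 13
  0 0 0 0 9
  0 0 0 0 0

0 0 0 0 0
0 0 0 0 13
0 0 0 0 9
0 0 0 0 0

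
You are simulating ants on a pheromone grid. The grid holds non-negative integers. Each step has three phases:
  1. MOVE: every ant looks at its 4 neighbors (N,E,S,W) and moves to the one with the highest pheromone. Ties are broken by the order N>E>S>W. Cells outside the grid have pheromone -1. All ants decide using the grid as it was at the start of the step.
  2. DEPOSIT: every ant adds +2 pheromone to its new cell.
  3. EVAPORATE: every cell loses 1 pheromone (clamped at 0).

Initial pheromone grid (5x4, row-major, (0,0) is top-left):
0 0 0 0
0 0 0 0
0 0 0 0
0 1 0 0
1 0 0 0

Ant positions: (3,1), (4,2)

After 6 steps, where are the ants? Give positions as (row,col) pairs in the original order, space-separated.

Step 1: ant0:(3,1)->N->(2,1) | ant1:(4,2)->N->(3,2)
  grid max=1 at (2,1)
Step 2: ant0:(2,1)->N->(1,1) | ant1:(3,2)->N->(2,2)
  grid max=1 at (1,1)
Step 3: ant0:(1,1)->N->(0,1) | ant1:(2,2)->N->(1,2)
  grid max=1 at (0,1)
Step 4: ant0:(0,1)->E->(0,2) | ant1:(1,2)->N->(0,2)
  grid max=3 at (0,2)
Step 5: ant0:(0,2)->E->(0,3) | ant1:(0,2)->E->(0,3)
  grid max=3 at (0,3)
Step 6: ant0:(0,3)->W->(0,2) | ant1:(0,3)->W->(0,2)
  grid max=5 at (0,2)

(0,2) (0,2)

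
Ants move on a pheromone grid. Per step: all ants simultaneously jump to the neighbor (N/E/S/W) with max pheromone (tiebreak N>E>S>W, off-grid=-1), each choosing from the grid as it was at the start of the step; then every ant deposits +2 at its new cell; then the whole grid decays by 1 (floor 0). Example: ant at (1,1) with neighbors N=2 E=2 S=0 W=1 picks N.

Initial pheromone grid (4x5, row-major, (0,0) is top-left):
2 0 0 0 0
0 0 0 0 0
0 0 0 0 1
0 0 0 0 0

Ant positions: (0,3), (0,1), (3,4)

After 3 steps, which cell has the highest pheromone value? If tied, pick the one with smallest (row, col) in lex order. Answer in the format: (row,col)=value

Step 1: ant0:(0,3)->E->(0,4) | ant1:(0,1)->W->(0,0) | ant2:(3,4)->N->(2,4)
  grid max=3 at (0,0)
Step 2: ant0:(0,4)->S->(1,4) | ant1:(0,0)->E->(0,1) | ant2:(2,4)->N->(1,4)
  grid max=3 at (1,4)
Step 3: ant0:(1,4)->S->(2,4) | ant1:(0,1)->W->(0,0) | ant2:(1,4)->S->(2,4)
  grid max=4 at (2,4)
Final grid:
  3 0 0 0 0
  0 0 0 0 2
  0 0 0 0 4
  0 0 0 0 0
Max pheromone 4 at (2,4)

Answer: (2,4)=4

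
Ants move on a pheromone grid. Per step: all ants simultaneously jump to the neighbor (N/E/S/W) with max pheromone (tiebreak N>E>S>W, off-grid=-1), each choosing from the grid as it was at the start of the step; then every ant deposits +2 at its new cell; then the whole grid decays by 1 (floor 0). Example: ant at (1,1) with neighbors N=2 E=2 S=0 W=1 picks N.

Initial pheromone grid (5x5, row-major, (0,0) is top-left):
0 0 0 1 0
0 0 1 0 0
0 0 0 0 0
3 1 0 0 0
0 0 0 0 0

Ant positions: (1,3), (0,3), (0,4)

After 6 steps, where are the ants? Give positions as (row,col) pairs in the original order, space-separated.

Step 1: ant0:(1,3)->N->(0,3) | ant1:(0,3)->E->(0,4) | ant2:(0,4)->W->(0,3)
  grid max=4 at (0,3)
Step 2: ant0:(0,3)->E->(0,4) | ant1:(0,4)->W->(0,3) | ant2:(0,3)->E->(0,4)
  grid max=5 at (0,3)
Step 3: ant0:(0,4)->W->(0,3) | ant1:(0,3)->E->(0,4) | ant2:(0,4)->W->(0,3)
  grid max=8 at (0,3)
Step 4: ant0:(0,3)->E->(0,4) | ant1:(0,4)->W->(0,3) | ant2:(0,3)->E->(0,4)
  grid max=9 at (0,3)
Step 5: ant0:(0,4)->W->(0,3) | ant1:(0,3)->E->(0,4) | ant2:(0,4)->W->(0,3)
  grid max=12 at (0,3)
Step 6: ant0:(0,3)->E->(0,4) | ant1:(0,4)->W->(0,3) | ant2:(0,3)->E->(0,4)
  grid max=13 at (0,3)

(0,4) (0,3) (0,4)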